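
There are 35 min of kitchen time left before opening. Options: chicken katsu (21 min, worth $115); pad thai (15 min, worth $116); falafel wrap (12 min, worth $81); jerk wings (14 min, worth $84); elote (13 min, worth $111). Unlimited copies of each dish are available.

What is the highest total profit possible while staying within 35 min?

Taking the top-ratio dishes first gives 2×elote for 222 (26 min).
The 26 min tied up in 2×elote is better spent on 2×pad thai — total rises to 232 (30 min).
That's the maximum — no swap from here does better than 232.

232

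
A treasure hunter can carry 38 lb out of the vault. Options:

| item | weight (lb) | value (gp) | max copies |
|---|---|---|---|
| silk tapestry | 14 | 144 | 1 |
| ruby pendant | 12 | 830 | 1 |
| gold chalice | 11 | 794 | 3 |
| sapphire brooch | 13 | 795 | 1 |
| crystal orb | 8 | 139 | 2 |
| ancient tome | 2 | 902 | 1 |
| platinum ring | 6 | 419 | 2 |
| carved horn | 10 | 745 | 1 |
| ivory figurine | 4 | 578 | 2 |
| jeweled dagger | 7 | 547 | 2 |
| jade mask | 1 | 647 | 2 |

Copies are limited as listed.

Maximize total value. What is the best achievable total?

Density check — jade mask 647.00, ancient tome 451.00, ivory figurine 144.50, jeweled dagger 78.14 are the best per lb.
Greedy by ratio would take ancient tome + carved horn + 2×ivory figurine + 2×jeweled dagger + 2×jade mask: 36 lb used, total 5191.
Dropping carved horn frees 10 lb; slotting in 2×platinum ring (12 lb) lifts the total to 5284 at 38 lb.
Every other selection either busts 38 lb or exceeds an availability limit or fails to beat 5284.

5284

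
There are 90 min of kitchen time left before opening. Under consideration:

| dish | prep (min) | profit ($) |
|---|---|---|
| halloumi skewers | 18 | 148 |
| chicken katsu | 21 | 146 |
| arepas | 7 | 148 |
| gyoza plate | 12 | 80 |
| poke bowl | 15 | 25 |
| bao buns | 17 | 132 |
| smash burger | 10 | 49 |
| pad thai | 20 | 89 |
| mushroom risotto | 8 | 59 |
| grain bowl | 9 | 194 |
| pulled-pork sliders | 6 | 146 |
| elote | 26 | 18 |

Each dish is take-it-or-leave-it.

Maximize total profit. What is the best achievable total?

Taking the top-ratio dishes first gives halloumi skewers + chicken katsu + arepas + bao buns + mushroom risotto + grain bowl + pulled-pork sliders for 973 (86 min).
Dropping mushroom risotto frees 8 min; slotting in gyoza plate (12 min) lifts the total to 994 at 90 min.
No other feasible combination exceeds 994.

994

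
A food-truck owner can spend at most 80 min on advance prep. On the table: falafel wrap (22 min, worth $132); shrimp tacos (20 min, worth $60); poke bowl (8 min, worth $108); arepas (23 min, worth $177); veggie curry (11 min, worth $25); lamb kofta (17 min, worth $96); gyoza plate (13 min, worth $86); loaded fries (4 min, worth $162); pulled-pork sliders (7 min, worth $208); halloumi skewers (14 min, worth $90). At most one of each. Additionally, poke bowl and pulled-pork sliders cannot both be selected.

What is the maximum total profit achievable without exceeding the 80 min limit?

819

Taking arepas + lamb kofta + gyoza plate + loaded fries + pulled-pork sliders + halloumi skewers: 78 min used, 819 in profit.
The closest alternative, falafel wrap + arepas + veggie curry + gyoza plate + loaded fries + pulled-pork sliders, reaches only 790.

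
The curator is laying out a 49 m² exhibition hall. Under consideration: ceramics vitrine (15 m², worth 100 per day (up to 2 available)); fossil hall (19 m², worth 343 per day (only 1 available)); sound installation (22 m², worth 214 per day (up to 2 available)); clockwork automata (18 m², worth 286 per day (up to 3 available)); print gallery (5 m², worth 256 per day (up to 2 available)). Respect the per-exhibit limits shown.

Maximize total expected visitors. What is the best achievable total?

1141

Ranking by ratio (expected visitors/m²): print gallery 51.20, fossil hall 18.05, clockwork automata 15.89.
The ratio ordering already packs tightly: fossil hall + clockwork automata + 2×print gallery, 47 m², 1141.
The spare 2 m² is too small for any remaining exhibit, and no exchange beats 1141.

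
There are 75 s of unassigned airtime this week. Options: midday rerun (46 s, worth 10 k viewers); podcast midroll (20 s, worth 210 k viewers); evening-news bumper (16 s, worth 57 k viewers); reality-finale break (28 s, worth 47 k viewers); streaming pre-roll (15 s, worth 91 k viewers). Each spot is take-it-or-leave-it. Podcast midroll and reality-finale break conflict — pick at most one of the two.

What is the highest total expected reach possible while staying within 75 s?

Ranking by ratio (expected reach/s): podcast midroll 10.50, streaming pre-roll 6.07, evening-news bumper 3.56, reality-finale break 1.68.
Taking podcast midroll + evening-news bumper + streaming pre-roll: 51 s used, 358 in expected reach.

358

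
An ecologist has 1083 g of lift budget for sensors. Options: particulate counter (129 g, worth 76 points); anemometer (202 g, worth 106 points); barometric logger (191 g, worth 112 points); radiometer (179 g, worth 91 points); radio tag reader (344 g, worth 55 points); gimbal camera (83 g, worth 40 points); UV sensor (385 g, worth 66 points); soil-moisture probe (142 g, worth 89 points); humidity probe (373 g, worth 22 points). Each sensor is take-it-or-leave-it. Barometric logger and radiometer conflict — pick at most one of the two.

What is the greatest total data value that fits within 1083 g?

By data value per g: soil-moisture probe 0.63, particulate counter 0.59, barometric logger 0.59 lead.
Particulate counter + anemometer + radiometer + radio tag reader + gimbal camera + soil-moisture probe uses 1079 of the 1083 g and totals 457.

457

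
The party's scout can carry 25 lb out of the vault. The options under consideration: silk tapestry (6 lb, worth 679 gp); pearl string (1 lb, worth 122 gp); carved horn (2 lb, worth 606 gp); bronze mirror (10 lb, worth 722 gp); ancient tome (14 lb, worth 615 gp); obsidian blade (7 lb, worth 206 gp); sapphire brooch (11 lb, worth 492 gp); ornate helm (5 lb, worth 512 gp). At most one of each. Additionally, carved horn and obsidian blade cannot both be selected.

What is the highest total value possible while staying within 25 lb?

2641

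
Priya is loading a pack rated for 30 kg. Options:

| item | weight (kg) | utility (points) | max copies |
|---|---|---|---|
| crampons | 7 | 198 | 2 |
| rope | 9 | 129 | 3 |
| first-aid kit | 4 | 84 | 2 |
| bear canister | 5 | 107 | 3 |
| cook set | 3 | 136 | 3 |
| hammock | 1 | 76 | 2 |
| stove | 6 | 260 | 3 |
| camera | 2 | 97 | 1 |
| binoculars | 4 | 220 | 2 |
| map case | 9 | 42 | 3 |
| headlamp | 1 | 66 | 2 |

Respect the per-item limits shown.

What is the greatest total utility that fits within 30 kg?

Greedy by ratio would take 3×cook set + 2×hammock + stove + camera + 2×binoculars + 2×headlamp: 29 kg used, total 1489.
The 5 kg tied up in cook set and camera is better spent on stove — total rises to 1516 (30 kg).
No other feasible combination exceeds 1516.

1516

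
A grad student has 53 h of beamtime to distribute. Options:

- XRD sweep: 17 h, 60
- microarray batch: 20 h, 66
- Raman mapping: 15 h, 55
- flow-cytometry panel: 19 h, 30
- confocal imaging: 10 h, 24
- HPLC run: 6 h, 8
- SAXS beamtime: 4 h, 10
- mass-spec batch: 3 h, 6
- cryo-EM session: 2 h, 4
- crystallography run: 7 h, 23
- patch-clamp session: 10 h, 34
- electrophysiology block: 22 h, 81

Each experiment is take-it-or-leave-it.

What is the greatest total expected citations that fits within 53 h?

185

A density-first pass picks Raman mapping + SAXS beamtime + cryo-EM session + patch-clamp session + electrophysiology block — 184 at 53 h.
Replace Raman mapping and cryo-EM session with XRD sweep: the trade gains 1 net, giving 185 at 53 h.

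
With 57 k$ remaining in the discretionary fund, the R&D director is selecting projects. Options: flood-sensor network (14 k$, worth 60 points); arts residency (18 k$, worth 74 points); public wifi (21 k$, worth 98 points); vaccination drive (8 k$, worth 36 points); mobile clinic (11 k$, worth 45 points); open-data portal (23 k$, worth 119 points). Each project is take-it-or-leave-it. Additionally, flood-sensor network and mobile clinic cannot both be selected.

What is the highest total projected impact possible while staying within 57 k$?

262

Ranking by ratio (projected impact/k$): open-data portal 5.17, public wifi 4.67, vaccination drive 4.50, flood-sensor network 4.29.
Filling by ratio: public wifi + vaccination drive + open-data portal for 253, with 5 k$ left unused.
Dropping vaccination drive frees 8 k$; slotting in mobile clinic (11 k$) lifts the total to 262 at 55 k$.
That's the maximum — no feasible swap from here does better than 262.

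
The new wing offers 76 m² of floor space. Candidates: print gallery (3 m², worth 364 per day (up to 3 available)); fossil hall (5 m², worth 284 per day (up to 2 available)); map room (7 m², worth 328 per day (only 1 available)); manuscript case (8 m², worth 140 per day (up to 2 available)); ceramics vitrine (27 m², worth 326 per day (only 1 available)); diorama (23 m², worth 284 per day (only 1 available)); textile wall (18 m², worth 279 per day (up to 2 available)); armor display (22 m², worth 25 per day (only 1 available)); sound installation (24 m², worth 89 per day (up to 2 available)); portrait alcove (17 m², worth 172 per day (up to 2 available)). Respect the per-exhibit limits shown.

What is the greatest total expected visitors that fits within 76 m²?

Taking the top-ratio exhibits first gives 3×print gallery + 2×fossil hall + map room + 2×manuscript case + textile wall for 2547 (60 m²).
Replace manuscript case with diorama: the trade gains 144 net, giving 2691 at 75 m².
Every other selection either busts 76 m² or exceeds an availability limit or fails to beat 2691.

2691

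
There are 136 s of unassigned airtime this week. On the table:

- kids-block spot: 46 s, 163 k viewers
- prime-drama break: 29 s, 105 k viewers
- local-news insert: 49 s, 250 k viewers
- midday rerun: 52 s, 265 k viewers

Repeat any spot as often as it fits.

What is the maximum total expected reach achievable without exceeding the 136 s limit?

635

Filling by ratio: prime-drama break + 2×local-news insert for 605, with 9 s left unused.
The 98 s tied up in 2×local-news insert is better spent on 2×midday rerun — total rises to 635 (133 s).
No other feasible combination exceeds 635.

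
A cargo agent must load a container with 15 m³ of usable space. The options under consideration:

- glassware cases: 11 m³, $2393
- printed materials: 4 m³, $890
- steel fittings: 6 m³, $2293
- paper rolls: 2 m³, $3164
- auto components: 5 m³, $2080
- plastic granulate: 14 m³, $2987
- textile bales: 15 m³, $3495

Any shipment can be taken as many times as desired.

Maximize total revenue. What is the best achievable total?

22148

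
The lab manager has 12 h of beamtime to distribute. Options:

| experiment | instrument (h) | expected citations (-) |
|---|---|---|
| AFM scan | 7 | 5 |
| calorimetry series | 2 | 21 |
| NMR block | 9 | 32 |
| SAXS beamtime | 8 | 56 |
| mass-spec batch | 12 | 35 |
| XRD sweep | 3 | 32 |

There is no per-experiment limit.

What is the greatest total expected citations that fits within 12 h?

Taking 4×XRD sweep: 12 h used, 128 in expected citations.

128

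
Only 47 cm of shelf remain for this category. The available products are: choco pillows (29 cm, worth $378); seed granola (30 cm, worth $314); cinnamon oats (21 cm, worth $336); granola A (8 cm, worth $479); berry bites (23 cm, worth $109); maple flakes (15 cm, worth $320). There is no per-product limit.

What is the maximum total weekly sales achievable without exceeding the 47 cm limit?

Taking 5×granola A: 40 cm used, 2395 in weekly sales.
Every other selection either busts 47 cm or fails to beat 2395.

2395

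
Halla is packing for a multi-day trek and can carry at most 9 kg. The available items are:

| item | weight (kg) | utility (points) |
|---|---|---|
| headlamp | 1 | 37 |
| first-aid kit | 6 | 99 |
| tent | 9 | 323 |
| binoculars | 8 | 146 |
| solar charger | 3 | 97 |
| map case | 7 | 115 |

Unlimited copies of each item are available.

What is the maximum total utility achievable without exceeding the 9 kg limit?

Best packing: 9×headlamp — 9 kg, 333 total.
Every other selection either busts 9 kg or fails to beat 333.

333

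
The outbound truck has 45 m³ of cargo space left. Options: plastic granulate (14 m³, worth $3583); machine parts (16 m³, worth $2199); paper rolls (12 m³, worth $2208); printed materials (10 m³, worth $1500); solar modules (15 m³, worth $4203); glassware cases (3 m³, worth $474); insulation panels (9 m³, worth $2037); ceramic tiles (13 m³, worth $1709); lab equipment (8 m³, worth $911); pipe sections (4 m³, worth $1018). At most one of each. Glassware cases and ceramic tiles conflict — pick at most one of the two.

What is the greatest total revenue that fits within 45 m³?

11315

The ratio ordering already packs tightly: plastic granulate + solar modules + glassware cases + insulation panels + pipe sections, 45 m³, 11315.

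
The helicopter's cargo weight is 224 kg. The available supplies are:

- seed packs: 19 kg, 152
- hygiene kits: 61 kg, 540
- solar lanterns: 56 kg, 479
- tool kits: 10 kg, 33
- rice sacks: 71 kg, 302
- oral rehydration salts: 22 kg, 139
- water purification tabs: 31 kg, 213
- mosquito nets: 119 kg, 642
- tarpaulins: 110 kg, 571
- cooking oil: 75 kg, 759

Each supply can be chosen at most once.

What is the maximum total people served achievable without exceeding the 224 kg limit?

Taking the top-ratio supplies first gives seed packs + hygiene kits + solar lanterns + tool kits + cooking oil for 1963 (221 kg).
The 29 kg tied up in seed packs and tool kits is better spent on water purification tabs — total rises to 1991 (223 kg).
Every other selection either busts 224 kg or fails to beat 1991.

1991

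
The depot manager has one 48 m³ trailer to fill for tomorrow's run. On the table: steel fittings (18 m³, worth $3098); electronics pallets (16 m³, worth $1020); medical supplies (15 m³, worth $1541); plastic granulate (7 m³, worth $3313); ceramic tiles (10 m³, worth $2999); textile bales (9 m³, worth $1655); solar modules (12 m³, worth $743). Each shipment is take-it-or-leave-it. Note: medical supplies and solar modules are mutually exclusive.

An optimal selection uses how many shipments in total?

4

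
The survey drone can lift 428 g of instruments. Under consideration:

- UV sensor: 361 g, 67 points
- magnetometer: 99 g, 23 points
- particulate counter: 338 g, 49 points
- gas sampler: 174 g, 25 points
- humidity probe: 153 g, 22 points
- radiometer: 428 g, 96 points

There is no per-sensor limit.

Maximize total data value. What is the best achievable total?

96

Ranking by ratio (data value/g): magnetometer 0.23, radiometer 0.22, UV sensor 0.19.
Filling by ratio: 4×magnetometer for 92, with 32 g left unused.
Replace 4×magnetometer with radiometer: the trade gains 4 net, giving 96 at 428 g.
Every other selection either busts 428 g or fails to beat 96.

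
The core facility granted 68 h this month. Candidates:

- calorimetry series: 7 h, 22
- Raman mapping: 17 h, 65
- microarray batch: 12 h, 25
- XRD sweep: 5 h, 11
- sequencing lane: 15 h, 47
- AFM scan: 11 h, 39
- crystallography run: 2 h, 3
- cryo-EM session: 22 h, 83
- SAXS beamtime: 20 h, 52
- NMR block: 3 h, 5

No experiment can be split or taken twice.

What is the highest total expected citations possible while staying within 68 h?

Density check — Raman mapping 3.82, cryo-EM session 3.77, AFM scan 3.55, calorimetry series 3.14 are the best per h.
The ratio heuristic lands on calorimetry series + Raman mapping + XRD sweep + AFM scan + crystallography run + cryo-EM session + NMR block (228) but leaves 1 h idle.
Dropping calorimetry series and XRD sweep and crystallography run frees 14 h; slotting in sequencing lane (15 h) lifts the total to 239 at 68 h.
The closest alternative, Raman mapping + sequencing lane + AFM scan + crystallography run + cryo-EM session, reaches only 237.

239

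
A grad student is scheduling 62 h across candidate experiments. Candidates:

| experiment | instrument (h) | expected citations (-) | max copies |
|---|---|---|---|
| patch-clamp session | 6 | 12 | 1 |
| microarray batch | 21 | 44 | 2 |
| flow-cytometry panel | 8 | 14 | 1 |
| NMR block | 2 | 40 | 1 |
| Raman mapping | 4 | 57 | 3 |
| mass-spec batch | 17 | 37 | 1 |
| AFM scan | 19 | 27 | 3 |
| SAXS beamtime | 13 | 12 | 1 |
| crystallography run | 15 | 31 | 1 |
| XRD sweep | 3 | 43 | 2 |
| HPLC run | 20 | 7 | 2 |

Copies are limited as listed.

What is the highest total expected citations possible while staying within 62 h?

Filling by ratio: microarray batch + NMR block + 3×Raman mapping + mass-spec batch + 2×XRD sweep for 378, with 4 h left unused.
Replace mass-spec batch with microarray batch: the trade gains 7 net, giving 385 at 62 h.

385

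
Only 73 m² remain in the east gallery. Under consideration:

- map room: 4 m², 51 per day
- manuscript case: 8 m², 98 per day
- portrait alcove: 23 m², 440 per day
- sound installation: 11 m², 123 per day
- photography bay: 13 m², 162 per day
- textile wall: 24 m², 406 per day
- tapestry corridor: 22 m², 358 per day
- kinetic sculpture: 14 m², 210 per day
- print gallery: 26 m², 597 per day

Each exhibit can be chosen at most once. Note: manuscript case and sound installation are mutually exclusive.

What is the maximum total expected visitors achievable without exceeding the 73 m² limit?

Taking portrait alcove + textile wall + print gallery: 73 m² used, 1443 in expected visitors.
The closest alternative, portrait alcove + tapestry corridor + print gallery, reaches only 1395.

1443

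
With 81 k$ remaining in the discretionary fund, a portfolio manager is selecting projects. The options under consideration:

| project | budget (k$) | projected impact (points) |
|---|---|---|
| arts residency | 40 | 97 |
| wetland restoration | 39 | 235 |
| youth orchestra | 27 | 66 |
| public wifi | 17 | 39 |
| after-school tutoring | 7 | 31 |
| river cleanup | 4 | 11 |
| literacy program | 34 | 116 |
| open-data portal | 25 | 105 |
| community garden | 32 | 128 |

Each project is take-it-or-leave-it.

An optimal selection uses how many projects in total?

3

The maximum projected impact within 81 k$ is 394.
One optimal bundle: wetland restoration + after-school tutoring + community garden (78 k$).
All optima have 3 projects.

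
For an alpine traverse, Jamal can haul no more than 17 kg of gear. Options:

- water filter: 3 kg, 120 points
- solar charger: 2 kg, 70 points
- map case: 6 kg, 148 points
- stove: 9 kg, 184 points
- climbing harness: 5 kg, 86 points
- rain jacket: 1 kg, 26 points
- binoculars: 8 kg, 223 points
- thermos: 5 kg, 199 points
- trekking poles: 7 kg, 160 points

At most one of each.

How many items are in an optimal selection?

4

Best achievable utility is 568.
For example water filter + rain jacket + binoculars + thermos achieves it, using 17 kg.
All optima have 4 items.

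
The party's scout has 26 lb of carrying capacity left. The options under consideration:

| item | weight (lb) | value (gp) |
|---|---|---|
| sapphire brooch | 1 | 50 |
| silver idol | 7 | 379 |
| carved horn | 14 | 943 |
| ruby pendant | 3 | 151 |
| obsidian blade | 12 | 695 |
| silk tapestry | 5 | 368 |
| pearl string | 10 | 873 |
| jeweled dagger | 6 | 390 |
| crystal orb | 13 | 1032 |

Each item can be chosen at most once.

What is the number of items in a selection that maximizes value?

Best achievable value is 2056.
For example ruby pendant + pearl string + crystal orb achieves it, using 26 lb.
All optima have 3 items.

3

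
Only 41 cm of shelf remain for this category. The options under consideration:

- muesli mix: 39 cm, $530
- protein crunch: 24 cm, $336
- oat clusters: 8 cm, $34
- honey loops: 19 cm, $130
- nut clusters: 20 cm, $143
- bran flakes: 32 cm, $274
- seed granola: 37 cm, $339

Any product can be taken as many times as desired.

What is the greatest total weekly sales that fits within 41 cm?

The ratio heuristic lands on protein crunch + 2×oat clusters (404) but leaves 1 cm idle.
The 40 cm tied up in protein crunch and 2×oat clusters is better spent on muesli mix — total rises to 530 (39 cm).
Every other selection either busts 41 cm or fails to beat 530.

530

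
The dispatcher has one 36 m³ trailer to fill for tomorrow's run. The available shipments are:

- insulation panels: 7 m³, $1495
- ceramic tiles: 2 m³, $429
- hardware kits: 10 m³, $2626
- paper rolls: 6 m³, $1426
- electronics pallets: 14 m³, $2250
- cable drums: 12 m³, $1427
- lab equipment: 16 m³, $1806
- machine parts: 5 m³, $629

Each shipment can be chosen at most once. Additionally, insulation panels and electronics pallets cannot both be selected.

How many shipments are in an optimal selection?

Optimal total is 6974.
One optimal bundle: insulation panels + hardware kits + paper rolls + cable drums (35 m³).
Every optimal selection uses 4 shipments.

4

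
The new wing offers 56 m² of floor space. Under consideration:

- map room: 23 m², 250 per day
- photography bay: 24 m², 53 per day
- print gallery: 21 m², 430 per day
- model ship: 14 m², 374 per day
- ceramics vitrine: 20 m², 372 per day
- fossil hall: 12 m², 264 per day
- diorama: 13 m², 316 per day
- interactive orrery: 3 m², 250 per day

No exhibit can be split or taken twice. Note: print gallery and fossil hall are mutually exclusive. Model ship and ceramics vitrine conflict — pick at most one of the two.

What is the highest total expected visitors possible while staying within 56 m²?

1370

A density-first pass picks model ship + fossil hall + diorama + interactive orrery — 1204 at 42 m².
Replace fossil hall with print gallery: the trade gains 166 net, giving 1370 at 51 m².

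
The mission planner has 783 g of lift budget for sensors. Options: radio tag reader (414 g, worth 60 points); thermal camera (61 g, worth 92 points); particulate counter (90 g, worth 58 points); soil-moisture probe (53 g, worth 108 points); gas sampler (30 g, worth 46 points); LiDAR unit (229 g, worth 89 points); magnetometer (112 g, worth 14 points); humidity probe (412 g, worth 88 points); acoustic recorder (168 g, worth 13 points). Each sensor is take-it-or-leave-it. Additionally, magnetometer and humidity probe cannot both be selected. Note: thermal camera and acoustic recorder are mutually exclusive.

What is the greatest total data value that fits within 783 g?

By data value per g: soil-moisture probe 2.04, gas sampler 1.53, thermal camera 1.51, particulate counter 0.64 lead.
Thermal camera + particulate counter + soil-moisture probe + gas sampler + LiDAR unit + magnetometer uses 575 of the 783 g and totals 407.
An exhaustive check of the 512 subsets confirms 407.

407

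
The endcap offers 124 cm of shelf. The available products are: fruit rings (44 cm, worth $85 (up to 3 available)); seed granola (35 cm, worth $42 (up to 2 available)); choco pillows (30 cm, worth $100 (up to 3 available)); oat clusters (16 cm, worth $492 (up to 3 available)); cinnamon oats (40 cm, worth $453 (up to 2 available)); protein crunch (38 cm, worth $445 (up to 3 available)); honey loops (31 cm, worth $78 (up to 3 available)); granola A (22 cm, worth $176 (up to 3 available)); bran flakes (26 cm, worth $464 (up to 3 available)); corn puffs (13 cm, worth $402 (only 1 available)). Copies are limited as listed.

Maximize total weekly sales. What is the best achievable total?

2806

Best packing: 3×oat clusters + 2×bran flakes + corn puffs — 113 cm, 2806 total.
Every other selection either busts 124 cm or exceeds an availability limit or fails to beat 2806.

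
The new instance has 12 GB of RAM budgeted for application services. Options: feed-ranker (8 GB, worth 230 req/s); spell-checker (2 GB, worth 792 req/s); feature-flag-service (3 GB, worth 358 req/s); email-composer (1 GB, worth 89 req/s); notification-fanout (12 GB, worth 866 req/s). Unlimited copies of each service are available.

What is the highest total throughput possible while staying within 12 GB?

Taking 6×spell-checker: 12 GB used, 4752 in throughput.

4752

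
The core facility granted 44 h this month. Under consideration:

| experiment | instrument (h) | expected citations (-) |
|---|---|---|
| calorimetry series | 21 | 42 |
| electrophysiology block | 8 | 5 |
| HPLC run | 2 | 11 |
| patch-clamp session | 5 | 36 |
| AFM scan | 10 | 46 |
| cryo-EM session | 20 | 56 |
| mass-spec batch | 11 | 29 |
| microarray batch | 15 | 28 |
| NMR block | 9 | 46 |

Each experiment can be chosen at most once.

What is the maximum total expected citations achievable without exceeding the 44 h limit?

Greedy by ratio would take HPLC run + patch-clamp session + AFM scan + mass-spec batch + NMR block: 37 h used, total 168.
Dropping HPLC run and mass-spec batch frees 13 h; slotting in cryo-EM session (20 h) lifts the total to 184 at 44 h.
Nothing else within 44 h beats 184.

184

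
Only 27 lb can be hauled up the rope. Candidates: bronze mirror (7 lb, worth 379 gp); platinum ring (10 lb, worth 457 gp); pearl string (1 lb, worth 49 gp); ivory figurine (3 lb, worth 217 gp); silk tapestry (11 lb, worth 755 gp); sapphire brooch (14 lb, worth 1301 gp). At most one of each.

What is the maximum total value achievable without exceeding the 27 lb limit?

2105

Greedy by ratio would take bronze mirror + pearl string + ivory figurine + sapphire brooch: 25 lb used, total 1946.
The 10 lb tied up in bronze mirror and ivory figurine is better spent on silk tapestry — total rises to 2105 (26 lb).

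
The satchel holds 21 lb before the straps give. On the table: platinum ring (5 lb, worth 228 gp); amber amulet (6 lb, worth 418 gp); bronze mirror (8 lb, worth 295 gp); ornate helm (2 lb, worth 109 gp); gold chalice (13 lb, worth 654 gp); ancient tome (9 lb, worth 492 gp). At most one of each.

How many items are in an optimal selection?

3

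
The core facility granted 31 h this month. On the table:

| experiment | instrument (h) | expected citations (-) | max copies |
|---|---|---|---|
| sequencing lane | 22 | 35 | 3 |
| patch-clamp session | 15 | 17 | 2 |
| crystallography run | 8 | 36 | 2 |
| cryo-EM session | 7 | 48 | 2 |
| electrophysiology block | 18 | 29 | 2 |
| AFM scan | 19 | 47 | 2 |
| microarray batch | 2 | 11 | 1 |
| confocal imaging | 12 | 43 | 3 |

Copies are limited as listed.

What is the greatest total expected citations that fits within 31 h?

Density check — cryo-EM session 6.86, microarray batch 5.50, crystallography run 4.50 are the best per h.
Greedy by ratio would take crystallography run + 2×cryo-EM session + microarray batch: 24 h used, total 143.
Dropping microarray batch frees 2 h; slotting in crystallography run (8 h) lifts the total to 168 at 30 h.

168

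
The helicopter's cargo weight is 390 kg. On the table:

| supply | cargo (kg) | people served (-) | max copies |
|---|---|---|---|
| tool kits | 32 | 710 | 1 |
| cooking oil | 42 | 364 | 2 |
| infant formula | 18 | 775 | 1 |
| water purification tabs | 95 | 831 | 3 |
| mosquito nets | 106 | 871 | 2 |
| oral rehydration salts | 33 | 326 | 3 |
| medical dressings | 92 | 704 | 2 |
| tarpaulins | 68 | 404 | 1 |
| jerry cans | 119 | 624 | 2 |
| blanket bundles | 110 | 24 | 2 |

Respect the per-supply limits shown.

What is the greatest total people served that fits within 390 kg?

A density-first pass picks tool kits + cooking oil + infant formula + 2×water purification tabs + 3×oral rehydration salts — 4489 at 381 kg.
Replace oral rehydration salts with cooking oil: the trade gains 38 net, giving 4527 at 390 kg.
Nothing else within 390 kg beats 4527.

4527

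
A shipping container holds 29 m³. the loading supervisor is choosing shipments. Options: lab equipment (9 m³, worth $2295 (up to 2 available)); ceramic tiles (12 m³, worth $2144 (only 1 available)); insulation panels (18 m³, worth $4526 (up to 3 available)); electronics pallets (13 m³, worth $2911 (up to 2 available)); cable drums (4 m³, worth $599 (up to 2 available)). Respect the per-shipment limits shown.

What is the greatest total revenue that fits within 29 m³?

A density-first pass picks 2×lab equipment + 2×cable drums — 5788 at 26 m³.
Replace lab equipment and 2×cable drums with insulation panels: the trade gains 1033 net, giving 6821 at 27 m³.
No other feasible combination exceeds 6821.

6821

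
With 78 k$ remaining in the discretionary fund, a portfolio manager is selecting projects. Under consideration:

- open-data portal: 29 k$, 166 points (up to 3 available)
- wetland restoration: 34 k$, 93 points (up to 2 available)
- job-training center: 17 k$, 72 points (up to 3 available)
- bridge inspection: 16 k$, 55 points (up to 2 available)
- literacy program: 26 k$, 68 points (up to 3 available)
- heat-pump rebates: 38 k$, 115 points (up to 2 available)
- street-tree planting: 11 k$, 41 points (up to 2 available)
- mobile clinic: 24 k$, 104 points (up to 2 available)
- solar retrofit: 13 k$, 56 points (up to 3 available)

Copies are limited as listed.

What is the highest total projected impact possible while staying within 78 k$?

404

Ranking by ratio (projected impact/k$): open-data portal 5.72, mobile clinic 4.33, solar retrofit 4.31, job-training center 4.24.
Greedy by ratio would take 2×open-data portal + solar retrofit: 71 k$ used, total 388.
The 13 k$ tied up in solar retrofit is better spent on job-training center — total rises to 404 (75 k$).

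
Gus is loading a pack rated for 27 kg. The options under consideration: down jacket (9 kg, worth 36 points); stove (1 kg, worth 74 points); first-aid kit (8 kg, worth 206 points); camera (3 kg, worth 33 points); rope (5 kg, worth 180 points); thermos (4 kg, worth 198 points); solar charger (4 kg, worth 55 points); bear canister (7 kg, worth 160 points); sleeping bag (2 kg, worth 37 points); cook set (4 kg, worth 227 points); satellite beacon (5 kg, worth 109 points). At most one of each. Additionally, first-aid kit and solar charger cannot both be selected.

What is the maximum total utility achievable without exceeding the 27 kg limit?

994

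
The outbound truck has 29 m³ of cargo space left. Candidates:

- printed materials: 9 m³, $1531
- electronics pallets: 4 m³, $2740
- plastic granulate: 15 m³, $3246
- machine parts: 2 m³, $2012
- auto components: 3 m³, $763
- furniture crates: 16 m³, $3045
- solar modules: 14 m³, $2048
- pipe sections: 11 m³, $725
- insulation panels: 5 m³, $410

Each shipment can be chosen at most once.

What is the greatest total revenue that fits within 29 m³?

Electronics pallets + plastic granulate + machine parts + auto components + insulation panels uses 29 of the 29 m³ and totals 9171.
The closest alternative, electronics pallets + plastic granulate + machine parts + auto components, reaches only 8761.

9171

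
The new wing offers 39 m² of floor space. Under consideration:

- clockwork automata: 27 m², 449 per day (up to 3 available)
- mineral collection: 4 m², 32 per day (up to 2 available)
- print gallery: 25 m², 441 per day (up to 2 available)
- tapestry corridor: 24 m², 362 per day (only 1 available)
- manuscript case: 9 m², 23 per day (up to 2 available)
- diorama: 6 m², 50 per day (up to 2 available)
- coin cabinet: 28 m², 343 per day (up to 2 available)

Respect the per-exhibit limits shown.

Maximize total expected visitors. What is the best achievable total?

A density-first pass picks print gallery + 2×diorama — 541 at 37 m².
Dropping diorama frees 6 m²; slotting in 2×mineral collection (8 m²) lifts the total to 555 at 39 m².

555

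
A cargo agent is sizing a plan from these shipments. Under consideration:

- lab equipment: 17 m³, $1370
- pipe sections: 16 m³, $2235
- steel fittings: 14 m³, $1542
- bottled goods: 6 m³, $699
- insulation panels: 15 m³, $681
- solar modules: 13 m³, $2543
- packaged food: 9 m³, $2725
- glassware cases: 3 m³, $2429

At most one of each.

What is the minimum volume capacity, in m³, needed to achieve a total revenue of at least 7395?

25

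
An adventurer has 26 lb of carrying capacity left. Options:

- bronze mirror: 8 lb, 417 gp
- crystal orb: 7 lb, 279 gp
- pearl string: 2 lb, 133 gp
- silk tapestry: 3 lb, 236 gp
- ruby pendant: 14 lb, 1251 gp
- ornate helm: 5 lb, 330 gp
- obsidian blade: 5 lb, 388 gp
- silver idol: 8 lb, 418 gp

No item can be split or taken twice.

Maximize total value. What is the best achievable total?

2102

Greedy by ratio would take pearl string + silk tapestry + ruby pendant + obsidian blade: 24 lb used, total 2008.
Replace silk tapestry with ornate helm: the trade gains 94 net, giving 2102 at 26 lb.
The closest alternative, pearl string + silk tapestry + ruby pendant + obsidian blade, reaches only 2008.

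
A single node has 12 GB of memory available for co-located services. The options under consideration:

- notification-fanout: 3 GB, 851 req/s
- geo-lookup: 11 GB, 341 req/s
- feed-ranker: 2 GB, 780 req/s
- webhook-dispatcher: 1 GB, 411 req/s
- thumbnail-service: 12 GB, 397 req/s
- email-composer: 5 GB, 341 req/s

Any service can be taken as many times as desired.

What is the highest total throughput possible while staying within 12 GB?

By throughput per GB: webhook-dispatcher 411.00, feed-ranker 390.00, notification-fanout 283.67, email-composer 68.20 lead.
The ratio ordering already packs tightly: 12×webhook-dispatcher, 12 GB, 4932.

4932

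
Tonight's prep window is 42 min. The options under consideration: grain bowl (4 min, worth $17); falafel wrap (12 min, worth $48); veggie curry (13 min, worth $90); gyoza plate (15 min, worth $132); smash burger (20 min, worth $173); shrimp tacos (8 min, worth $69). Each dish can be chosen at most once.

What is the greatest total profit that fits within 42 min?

332

Taking the top-ratio dishes first gives grain bowl + gyoza plate + smash burger for 322 (39 min).
Dropping grain bowl and gyoza plate frees 19 min; slotting in veggie curry + shrimp tacos (21 min) lifts the total to 332 at 41 min.
Next best is grain bowl + gyoza plate + smash burger at 322 (39 min) — short by 10.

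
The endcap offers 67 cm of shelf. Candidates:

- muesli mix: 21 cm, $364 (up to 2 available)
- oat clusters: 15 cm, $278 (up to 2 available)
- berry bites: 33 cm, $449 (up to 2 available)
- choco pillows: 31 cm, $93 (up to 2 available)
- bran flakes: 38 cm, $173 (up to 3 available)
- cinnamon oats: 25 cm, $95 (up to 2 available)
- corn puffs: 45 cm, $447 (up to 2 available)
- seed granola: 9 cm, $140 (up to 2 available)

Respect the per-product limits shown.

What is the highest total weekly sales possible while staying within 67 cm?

1146

Greedy by ratio would take muesli mix + 2×oat clusters + seed granola: 60 cm used, total 1060.
The 15 cm tied up in oat clusters is better spent on muesli mix — total rises to 1146 (66 cm).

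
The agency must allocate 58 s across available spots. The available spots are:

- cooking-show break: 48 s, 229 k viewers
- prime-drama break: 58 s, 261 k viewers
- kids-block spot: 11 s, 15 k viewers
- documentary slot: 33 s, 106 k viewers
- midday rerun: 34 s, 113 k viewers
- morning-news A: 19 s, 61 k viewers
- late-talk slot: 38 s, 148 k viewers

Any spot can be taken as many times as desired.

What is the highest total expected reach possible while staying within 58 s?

261

By expected reach per s: cooking-show break 4.77, prime-drama break 4.50, late-talk slot 3.89 lead.
The ratio heuristic lands on cooking-show break (229) but leaves 10 s idle.
The 48 s tied up in cooking-show break is better spent on prime-drama break — total rises to 261 (58 s).
That's the maximum — no swap from here does better than 261.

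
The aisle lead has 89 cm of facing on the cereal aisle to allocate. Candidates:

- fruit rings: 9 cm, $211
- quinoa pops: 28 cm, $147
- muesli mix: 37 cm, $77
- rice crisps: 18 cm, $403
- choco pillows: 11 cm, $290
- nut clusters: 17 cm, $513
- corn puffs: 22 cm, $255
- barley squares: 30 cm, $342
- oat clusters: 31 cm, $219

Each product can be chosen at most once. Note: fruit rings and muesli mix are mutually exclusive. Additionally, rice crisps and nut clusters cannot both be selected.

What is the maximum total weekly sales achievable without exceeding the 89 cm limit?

1611

Density check — nut clusters 30.18, choco pillows 26.36, fruit rings 23.44 are the best per cm.
Best packing: fruit rings + choco pillows + nut clusters + corn puffs + barley squares — 89 cm, 1611 total.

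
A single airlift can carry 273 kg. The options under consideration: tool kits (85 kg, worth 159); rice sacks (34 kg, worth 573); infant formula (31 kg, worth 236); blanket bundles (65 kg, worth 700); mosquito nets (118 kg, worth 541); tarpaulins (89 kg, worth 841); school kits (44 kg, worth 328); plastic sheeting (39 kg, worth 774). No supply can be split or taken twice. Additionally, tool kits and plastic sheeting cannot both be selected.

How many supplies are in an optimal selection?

5

The maximum people served within 273 kg is 3216.
rice sacks + blanket bundles + tarpaulins + school kits + plastic sheeting hits 3216 at 271 kg.
Any selection reaching 3216 contains exactly 5 supplies.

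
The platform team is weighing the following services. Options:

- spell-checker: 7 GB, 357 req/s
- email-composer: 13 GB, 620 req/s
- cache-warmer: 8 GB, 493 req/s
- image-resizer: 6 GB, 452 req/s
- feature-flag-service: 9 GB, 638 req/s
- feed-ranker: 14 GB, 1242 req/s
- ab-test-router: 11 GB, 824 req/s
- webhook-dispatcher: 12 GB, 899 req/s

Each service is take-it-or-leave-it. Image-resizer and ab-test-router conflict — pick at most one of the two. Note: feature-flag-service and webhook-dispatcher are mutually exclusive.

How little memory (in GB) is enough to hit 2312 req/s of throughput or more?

29

Minimise GB subject to total throughput ≥ 2312.
Taking image-resizer + feature-flag-service + feed-ranker gives 2332 (≥ 2312) for 29 GB.
Any bundle with less than 29 GB falls short of 2312.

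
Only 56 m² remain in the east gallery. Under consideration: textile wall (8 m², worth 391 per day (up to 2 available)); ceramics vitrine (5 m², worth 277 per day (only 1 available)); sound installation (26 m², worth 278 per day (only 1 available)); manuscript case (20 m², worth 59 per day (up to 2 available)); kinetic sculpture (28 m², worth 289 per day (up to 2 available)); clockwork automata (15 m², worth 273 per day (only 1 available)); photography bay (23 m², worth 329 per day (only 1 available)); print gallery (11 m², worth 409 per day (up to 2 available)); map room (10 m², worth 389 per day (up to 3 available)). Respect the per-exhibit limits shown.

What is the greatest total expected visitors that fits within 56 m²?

Density check — ceramics vitrine 55.40, textile wall 48.88, map room 38.90 are the best per m².
A density-first pass picks 2×textile wall + ceramics vitrine + 3×map room — 2226 at 51 m².
The 20 m² tied up in 2×map room is better spent on 2×print gallery — total rises to 2266 (53 m²).
That's the maximum — no swap from here does better than 2266.

2266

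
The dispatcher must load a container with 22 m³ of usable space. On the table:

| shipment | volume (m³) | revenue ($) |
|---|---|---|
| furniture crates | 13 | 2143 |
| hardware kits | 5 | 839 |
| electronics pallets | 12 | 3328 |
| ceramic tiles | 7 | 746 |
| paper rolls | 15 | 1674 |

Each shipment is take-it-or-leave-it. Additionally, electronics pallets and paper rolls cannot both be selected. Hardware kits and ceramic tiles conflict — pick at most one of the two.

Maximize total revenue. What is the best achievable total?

Density check — electronics pallets 277.33, hardware kits 167.80, furniture crates 164.85, paper rolls 111.60 are the best per m³.
Hardware kits + electronics pallets uses 17 of the 22 m³ and totals 4167.
That's the maximum — no feasible swap from here does better than 4167.

4167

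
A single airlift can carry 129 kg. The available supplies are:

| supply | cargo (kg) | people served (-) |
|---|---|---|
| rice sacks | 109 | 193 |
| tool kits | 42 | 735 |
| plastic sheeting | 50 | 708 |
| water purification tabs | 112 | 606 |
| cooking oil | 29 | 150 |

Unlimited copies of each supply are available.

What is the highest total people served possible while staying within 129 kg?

2205

By people served per kg: tool kits 17.50, plastic sheeting 14.16, water purification tabs 5.41 lead.
3×tool kits uses 126 of the 129 kg and totals 2205.
Nothing else within 129 kg beats 2205.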